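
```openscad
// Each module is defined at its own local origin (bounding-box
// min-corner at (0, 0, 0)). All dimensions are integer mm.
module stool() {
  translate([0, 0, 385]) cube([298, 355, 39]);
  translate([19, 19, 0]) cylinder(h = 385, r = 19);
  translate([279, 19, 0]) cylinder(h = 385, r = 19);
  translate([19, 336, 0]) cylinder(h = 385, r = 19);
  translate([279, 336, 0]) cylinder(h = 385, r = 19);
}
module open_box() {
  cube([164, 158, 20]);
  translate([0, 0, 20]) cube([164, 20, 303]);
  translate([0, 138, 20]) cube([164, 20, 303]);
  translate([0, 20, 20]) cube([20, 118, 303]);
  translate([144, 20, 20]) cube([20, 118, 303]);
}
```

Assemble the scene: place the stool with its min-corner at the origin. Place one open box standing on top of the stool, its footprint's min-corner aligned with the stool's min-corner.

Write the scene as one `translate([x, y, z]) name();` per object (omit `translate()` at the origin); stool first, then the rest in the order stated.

stool();
translate([0, 0, 424]) open_box();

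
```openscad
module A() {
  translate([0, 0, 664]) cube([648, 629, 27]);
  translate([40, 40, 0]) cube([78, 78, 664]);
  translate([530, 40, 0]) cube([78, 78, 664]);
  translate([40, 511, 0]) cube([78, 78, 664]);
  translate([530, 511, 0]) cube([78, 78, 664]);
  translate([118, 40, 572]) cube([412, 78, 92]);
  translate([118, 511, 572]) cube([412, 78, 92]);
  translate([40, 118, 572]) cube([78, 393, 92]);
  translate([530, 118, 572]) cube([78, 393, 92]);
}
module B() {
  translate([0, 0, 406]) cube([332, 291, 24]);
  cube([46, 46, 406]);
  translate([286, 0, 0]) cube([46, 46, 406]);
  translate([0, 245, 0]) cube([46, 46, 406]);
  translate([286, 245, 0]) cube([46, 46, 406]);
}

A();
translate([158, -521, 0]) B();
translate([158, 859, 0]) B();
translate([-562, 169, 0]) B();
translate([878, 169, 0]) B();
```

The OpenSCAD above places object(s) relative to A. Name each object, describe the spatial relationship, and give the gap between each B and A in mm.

Each stool's nearest face is 230 mm from the table's bounding box.

A is a table. B is a stool. Four stools sit around the table at the −y, +y, −x, +x sides. The gap between each stool and the table is 230 mm.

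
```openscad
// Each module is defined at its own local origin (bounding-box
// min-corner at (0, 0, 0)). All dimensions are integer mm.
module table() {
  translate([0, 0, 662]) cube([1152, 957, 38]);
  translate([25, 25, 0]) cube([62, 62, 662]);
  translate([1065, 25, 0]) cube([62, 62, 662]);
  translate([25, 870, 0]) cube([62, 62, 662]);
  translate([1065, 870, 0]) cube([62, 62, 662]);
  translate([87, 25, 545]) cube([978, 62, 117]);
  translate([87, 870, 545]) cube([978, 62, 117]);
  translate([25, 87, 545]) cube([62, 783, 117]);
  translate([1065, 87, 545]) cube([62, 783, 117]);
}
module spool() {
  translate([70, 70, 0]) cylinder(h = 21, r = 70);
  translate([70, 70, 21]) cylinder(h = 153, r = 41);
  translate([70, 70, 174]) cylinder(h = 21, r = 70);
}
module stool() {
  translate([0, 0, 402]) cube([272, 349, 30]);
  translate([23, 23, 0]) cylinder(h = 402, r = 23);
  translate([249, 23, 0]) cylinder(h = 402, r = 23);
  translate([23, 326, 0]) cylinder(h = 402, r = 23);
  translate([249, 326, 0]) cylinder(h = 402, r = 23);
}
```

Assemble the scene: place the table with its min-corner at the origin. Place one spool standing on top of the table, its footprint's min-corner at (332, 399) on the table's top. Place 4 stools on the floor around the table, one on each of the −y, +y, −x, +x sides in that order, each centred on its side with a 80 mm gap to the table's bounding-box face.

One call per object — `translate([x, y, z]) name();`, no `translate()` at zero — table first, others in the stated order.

table();
translate([332, 399, 700]) spool();
translate([440, -429, 0]) stool();
translate([440, 1037, 0]) stool();
translate([-352, 304, 0]) stool();
translate([1232, 304, 0]) stool();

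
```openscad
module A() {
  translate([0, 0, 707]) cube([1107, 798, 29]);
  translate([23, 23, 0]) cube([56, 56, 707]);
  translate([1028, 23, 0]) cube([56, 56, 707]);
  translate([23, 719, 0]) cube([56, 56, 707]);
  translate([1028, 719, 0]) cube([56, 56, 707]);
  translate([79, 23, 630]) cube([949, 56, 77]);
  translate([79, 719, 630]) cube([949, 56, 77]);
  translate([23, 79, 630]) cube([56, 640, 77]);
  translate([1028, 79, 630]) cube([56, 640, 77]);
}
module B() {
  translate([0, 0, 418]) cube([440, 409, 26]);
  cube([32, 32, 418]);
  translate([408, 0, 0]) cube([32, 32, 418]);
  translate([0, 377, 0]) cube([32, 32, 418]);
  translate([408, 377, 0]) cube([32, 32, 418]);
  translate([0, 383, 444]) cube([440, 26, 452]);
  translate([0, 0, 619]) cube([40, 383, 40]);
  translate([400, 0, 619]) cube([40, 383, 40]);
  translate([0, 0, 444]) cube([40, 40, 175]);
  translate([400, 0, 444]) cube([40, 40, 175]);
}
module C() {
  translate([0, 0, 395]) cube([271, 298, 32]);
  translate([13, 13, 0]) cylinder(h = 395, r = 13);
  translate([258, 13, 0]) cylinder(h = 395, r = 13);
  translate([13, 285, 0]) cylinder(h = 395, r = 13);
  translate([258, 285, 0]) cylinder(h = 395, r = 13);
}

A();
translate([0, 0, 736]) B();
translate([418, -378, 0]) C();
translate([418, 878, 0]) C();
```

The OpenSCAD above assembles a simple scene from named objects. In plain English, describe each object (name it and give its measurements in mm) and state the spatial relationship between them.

A is a table: top 1107 mm (x) × 798 mm (y), 29 mm thick, upper face at z = 736 mm, on four 56×56 mm square legs, each inset 23 mm from the nearest pair of top edges, running from z = 0 to the bottom of the top. Four apron rails, 56 mm thick and 77 mm tall, run between adjacent legs with their top edges flush with the underside of the top and their outer faces flush with the legs' outer faces.

B is a chair: 440×409 mm seat, 26 mm thick, top at z = 444 mm, on four 32 mm square corner legs flush with the seat edges. A 26 mm thick backrest slab spans the full seat width, extending 452 mm above the seat top, its back face flush with the seat's +y edge. Two armrests of 40×40 mm section run along each side from the seat's front edge to the front of the backrest, top faces 215 mm above the seat top and outer faces flush with the seat's x-edges; a 40×40 mm post under the front of each armrest stands on the seat at the front corner.

C is a simple wooden stool: a rectangular seat 271 mm (x) by 298 mm (y), 32 mm thick, top face at z = 427 mm, on four round legs, each 26 mm in diameter. The legs rest on z = 0, each leg's axis is inset half a diameter from the nearest pair of seat edges (so the leg's bounding box is flush with the corner).

The chair is on top of the table. Two stools sit around the table at the −y, +y sides.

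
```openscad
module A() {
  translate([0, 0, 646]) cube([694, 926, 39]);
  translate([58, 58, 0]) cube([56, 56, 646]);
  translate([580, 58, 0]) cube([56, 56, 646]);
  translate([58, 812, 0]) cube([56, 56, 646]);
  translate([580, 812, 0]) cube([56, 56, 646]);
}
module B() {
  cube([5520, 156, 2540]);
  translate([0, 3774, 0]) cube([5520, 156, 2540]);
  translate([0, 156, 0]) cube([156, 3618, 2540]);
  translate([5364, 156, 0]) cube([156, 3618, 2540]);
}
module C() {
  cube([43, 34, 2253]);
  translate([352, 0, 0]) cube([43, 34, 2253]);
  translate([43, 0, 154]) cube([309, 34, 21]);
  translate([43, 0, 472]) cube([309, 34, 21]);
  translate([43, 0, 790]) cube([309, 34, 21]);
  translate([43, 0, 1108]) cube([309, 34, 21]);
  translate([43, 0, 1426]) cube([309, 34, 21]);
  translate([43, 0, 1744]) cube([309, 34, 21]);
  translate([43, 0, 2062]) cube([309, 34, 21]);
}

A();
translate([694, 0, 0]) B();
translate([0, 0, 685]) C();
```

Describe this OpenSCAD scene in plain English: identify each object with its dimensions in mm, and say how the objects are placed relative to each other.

A is a table: top 694 mm (x) × 926 mm (y), 39 mm thick, upper face at z = 685 mm, on four 56×56 mm square legs, each inset 58 mm from the nearest pair of top edges, running from z = 0 to the bottom of the top.

B is the wall frame of a small rectangular building: four walls, each 2540 mm tall and 156 mm thick, enclosing a footprint 5520 mm (x) by 3930 mm (y) outside-to-outside, with no floor or roof. The front and back walls (the −y and +y sides) span the full width; the two side walls fit between them.

C is a wooden ladder with two side rails of 43×34 mm section and 2253 mm height, set 395 mm apart overall. Between them run 7 rectangular rungs (34 mm deep, 21 mm thick), front faces flush with the rails' −y face. The bottom of the first rung is 154 mm above the floor and each subsequent rung is 318 mm higher than the one below.

The house frame is against the table's +x side, with their −y faces flush. The ladder is on top of the table.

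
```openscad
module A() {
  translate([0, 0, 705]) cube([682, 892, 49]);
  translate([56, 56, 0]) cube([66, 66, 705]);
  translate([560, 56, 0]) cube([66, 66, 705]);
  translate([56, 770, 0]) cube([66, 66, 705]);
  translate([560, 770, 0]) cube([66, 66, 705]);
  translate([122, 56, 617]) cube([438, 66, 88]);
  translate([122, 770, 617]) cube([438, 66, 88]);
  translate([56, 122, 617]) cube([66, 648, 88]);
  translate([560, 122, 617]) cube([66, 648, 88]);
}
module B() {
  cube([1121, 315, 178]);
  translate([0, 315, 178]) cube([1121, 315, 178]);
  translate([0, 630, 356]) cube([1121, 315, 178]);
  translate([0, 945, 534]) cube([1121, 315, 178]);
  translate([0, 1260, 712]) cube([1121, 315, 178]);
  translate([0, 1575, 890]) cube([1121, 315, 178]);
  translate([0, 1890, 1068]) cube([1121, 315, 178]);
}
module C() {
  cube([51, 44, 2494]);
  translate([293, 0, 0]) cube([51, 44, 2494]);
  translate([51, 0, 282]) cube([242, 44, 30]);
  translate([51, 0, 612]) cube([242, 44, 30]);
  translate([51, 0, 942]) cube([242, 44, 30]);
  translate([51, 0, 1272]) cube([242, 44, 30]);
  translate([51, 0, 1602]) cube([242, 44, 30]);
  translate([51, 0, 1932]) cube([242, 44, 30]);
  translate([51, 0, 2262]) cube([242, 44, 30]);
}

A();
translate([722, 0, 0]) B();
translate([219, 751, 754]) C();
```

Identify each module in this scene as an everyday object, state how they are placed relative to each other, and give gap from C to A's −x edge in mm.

A is a table. B is a staircase. C is a ladder. The staircase is on the floor beside the table on its +x side. The ladder is on top of the table. The gap from the ladder to the table's −x edge is 219 mm.

The ladder's min-x is at 219; the table's min-x is 0; gap = 219 mm.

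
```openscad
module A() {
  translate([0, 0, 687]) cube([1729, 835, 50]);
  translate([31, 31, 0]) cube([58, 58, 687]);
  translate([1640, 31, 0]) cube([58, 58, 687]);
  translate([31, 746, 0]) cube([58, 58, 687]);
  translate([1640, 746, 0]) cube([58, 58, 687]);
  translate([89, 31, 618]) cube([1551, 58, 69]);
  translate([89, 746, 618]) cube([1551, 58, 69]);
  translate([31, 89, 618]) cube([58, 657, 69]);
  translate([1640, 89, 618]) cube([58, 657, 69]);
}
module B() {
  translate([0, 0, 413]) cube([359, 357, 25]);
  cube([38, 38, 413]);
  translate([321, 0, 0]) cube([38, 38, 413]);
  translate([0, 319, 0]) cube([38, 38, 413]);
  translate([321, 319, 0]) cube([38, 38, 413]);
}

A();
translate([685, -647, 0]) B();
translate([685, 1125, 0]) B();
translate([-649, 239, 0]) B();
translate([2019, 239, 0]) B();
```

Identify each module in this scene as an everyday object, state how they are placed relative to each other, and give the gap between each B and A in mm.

A is a table. B is a stool. Four stools sit around the table at the −y, +y, −x, +x sides. The gap between each stool and the table is 290 mm.

Each stool's nearest face is 290 mm from the table's bounding box.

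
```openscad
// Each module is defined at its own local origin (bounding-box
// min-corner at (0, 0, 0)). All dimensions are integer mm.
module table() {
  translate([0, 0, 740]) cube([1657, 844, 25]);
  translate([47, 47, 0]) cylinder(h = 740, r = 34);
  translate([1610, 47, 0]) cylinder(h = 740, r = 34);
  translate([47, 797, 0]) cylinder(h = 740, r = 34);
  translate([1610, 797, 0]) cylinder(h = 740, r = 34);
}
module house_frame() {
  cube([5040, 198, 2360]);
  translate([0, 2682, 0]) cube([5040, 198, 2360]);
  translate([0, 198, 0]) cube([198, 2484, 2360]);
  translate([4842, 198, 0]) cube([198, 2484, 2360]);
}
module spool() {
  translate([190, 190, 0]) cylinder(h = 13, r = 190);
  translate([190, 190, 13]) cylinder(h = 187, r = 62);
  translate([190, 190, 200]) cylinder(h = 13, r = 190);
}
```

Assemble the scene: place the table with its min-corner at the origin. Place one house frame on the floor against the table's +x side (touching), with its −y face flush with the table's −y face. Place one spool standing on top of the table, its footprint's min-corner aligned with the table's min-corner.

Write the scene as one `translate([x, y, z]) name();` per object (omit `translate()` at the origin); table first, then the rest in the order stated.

table();
translate([1657, 0, 0]) house_frame();
translate([0, 0, 765]) spool();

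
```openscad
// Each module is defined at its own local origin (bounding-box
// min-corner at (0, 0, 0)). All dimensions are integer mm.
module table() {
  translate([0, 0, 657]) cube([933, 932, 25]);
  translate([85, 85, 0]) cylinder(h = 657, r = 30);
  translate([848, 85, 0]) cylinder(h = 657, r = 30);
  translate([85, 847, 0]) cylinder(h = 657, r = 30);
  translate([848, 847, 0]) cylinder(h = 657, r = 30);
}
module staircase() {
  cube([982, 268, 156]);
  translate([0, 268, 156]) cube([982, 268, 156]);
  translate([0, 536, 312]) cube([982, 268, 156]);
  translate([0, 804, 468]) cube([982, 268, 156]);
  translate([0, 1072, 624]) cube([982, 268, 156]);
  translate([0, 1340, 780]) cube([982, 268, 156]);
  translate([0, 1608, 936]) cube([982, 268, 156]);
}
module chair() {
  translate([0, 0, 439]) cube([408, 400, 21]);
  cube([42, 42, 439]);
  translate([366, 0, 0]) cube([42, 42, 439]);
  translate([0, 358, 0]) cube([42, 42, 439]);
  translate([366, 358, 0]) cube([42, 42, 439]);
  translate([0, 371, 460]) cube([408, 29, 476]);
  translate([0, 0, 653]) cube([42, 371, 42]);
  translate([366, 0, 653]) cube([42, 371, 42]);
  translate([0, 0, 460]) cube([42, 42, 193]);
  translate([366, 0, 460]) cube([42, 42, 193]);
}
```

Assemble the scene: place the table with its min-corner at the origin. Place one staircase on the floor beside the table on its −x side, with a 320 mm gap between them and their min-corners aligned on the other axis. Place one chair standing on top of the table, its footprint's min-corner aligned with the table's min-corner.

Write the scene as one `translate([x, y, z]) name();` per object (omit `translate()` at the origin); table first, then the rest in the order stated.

table();
translate([-1302, 0, 0]) staircase();
translate([0, 0, 682]) chair();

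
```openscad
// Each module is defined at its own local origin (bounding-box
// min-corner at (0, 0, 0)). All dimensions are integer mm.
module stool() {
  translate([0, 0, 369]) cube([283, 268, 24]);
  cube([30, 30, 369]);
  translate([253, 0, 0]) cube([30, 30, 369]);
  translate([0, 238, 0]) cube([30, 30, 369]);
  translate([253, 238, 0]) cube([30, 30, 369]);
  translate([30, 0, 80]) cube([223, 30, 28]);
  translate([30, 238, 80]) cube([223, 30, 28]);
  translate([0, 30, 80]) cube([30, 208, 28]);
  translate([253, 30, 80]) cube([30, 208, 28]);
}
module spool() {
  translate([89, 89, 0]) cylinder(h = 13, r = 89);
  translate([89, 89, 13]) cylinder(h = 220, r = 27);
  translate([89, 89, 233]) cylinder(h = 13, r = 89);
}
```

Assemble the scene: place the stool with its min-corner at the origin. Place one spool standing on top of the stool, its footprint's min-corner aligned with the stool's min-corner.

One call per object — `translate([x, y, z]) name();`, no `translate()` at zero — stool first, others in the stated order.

stool();
translate([0, 0, 393]) spool();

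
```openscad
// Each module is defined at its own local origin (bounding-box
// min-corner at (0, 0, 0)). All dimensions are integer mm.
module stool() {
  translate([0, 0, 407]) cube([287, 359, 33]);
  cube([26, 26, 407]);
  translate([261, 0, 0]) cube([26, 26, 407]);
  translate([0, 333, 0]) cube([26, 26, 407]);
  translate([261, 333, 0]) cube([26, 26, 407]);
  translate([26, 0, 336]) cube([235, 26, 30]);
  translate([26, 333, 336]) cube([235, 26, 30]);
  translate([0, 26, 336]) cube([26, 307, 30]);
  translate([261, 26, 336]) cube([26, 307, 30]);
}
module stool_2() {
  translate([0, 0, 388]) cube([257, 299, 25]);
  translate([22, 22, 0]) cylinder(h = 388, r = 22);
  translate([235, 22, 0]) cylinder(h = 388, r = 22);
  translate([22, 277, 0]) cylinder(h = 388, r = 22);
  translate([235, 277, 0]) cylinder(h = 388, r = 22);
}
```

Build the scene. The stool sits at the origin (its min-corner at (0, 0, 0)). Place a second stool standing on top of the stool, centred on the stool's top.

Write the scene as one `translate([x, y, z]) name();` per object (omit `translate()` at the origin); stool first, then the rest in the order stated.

stool();
translate([15, 30, 440]) stool_2();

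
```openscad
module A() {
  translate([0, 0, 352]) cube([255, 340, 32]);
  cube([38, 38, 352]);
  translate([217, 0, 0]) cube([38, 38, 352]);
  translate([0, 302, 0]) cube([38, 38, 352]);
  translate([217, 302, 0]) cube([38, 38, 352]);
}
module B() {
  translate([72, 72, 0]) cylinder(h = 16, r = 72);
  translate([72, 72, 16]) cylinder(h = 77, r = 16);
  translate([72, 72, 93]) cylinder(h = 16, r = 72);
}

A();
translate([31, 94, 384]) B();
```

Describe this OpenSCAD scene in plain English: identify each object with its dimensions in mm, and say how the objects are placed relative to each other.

A is a four-legged stool. The seat is 255×340 mm, 32 mm thick, top at z = 384 mm. It stands on four square legs, each 38×38 mm in cross-section, from z = 0 to the seat underside, each flush with a corner of the seat.

B is a spool: two coaxial disc flanges of radius 72 mm and thickness 16 mm, joined by a core cylinder of radius 16 mm and height 77 mm. The lower flange rests on z = 0 and the three cylinders share a vertical axis.

The spool is on top of the stool.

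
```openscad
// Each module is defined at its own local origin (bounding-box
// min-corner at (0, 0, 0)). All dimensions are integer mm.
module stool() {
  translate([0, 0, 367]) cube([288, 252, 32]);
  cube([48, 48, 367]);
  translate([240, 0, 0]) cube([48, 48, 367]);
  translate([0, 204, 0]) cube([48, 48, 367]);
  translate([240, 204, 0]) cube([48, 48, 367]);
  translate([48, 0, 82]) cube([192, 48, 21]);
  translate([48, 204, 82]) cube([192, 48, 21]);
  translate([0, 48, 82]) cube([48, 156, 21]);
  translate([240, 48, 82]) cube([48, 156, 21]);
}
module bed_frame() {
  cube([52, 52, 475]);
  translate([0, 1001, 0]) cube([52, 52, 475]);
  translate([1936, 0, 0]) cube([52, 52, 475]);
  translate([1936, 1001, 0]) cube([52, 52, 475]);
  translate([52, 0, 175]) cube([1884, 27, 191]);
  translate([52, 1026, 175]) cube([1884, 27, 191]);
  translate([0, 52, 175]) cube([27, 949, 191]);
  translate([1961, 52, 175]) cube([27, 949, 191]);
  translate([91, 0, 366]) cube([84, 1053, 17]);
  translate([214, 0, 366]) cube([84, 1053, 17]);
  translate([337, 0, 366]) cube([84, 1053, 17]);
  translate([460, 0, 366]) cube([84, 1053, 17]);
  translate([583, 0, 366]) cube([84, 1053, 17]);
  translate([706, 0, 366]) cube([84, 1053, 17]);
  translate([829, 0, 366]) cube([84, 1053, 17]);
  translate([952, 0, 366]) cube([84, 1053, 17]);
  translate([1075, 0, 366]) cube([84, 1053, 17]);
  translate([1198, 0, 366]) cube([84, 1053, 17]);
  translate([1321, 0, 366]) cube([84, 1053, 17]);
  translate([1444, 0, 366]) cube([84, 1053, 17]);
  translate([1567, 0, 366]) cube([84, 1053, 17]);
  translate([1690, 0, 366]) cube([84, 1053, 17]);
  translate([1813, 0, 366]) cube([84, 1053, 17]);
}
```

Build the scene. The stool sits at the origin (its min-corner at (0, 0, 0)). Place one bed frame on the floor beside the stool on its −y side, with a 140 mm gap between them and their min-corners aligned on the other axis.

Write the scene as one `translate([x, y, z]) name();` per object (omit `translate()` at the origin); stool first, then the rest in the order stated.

stool();
translate([0, -1193, 0]) bed_frame();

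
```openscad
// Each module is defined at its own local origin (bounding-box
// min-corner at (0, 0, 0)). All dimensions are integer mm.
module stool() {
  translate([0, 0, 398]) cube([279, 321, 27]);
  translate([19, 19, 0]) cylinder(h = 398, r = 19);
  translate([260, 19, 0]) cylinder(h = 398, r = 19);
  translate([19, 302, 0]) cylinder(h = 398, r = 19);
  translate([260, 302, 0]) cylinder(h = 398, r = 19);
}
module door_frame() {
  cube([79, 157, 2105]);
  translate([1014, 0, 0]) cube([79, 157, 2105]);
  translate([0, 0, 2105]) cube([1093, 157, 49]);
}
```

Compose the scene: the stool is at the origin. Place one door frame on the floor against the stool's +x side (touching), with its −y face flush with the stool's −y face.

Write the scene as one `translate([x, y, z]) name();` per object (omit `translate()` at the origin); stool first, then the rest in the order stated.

stool();
translate([279, 0, 0]) door_frame();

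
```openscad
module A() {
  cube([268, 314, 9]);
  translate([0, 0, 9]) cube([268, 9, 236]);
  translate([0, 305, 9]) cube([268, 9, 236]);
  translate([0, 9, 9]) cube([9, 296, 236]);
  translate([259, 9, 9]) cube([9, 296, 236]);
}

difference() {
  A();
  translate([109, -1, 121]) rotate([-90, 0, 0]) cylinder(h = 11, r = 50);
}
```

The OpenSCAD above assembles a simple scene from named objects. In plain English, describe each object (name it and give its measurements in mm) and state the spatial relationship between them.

A is an open storage box with external size 268×314×245 mm and wall thickness 9 mm (the base is also 9 mm thick). The base covers the whole footprint; the four walls stand on the base, with the y-facing walls full-width and the x-facing walls fitting between their inner faces.

The open box has a circular hole of radius 50 mm through its front wall, centred at (x = 109, z = 121).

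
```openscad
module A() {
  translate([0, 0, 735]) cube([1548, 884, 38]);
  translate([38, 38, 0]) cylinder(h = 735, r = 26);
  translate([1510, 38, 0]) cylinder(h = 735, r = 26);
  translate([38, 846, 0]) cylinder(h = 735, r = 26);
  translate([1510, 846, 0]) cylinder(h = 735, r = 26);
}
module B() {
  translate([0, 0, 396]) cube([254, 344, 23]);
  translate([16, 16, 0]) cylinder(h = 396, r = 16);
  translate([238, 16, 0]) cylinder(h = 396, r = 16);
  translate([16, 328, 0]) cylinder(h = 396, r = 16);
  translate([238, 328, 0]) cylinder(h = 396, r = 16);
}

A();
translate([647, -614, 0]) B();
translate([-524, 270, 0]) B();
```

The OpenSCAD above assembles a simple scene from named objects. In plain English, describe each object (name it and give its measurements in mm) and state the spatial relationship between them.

A is a table: top 1548 mm (x) × 884 mm (y), 38 mm thick, upper face at z = 773 mm, on four round legs of 52 mm diameter, each leg's bounding box inset 12 mm from the nearest pair of top edges, running from z = 0 to the bottom of the top.

B is a four-legged stool. The seat is a 254×344×23 mm slab whose top surface is at z = 419 mm; four round legs, each 32 mm in diameter, run from the floor (z = 0) to the underside of the seat, each leg's axis is inset half a diameter from the nearest pair of seat edges (so the leg's bounding box is flush with the corner).

Two stools sit around the table at the −y, −x sides.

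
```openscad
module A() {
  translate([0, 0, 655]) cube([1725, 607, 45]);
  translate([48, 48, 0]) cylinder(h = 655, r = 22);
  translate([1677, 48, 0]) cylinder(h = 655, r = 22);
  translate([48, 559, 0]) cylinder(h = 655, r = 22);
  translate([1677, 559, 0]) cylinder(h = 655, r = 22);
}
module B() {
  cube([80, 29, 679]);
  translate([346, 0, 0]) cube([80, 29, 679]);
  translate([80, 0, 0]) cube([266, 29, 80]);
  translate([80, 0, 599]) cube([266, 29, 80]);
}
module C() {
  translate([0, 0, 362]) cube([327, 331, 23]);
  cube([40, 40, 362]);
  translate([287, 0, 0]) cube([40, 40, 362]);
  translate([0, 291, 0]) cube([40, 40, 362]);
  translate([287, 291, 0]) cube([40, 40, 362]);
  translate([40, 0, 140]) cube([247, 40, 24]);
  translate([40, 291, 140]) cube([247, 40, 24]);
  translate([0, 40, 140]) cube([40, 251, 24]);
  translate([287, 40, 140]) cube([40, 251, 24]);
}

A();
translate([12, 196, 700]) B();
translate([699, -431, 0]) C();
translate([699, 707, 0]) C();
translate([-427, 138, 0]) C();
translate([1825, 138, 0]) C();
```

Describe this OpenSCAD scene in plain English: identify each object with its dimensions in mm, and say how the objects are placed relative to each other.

A is a table: top 1725 mm (x) × 607 mm (y), 45 mm thick, upper face at z = 700 mm, on four round legs of 44 mm diameter, each leg's bounding box inset 26 mm from the nearest pair of top edges, running from z = 0 to the bottom of the top.

B is a picture frame with a 266×519 mm rectangular opening (x by z) and a uniform 80 mm border on every side. Frame depth is 29 mm along y. It is built from two vertical stiles running the full outside height and two horizontal rails spanning the gap between the stiles.

C is a four-legged stool. The seat is 327×331 mm, 23 mm thick, top at z = 385 mm. It stands on four square legs, each 40×40 mm in cross-section, from z = 0 to the seat underside, each flush with a corner of the seat. Four stretchers, 40 mm wide and 24 mm tall, connect adjacent legs with their undersides at z = 140 mm, each running between the inner faces of the legs it joins and aligned with the legs' outer faces on the other axis.

The picture frame is on top of the table. Four stools sit around the table at the −y, +y, −x, +x sides.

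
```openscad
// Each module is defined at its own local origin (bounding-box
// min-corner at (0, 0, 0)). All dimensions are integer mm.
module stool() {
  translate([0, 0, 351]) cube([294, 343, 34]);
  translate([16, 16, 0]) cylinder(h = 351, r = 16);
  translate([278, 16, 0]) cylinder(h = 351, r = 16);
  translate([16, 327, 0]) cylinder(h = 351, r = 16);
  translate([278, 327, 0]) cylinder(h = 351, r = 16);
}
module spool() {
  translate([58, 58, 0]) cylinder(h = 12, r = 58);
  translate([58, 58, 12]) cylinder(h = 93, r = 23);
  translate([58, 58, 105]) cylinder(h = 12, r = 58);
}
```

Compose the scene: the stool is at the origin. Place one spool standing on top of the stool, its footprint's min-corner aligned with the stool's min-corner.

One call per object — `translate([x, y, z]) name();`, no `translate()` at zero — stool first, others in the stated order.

stool();
translate([0, 0, 385]) spool();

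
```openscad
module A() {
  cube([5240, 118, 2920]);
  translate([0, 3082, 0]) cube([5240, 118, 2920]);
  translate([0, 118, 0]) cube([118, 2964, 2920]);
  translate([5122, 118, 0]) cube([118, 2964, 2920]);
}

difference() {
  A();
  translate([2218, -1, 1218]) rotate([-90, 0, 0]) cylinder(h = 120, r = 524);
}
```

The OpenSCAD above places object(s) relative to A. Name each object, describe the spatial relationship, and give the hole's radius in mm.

A is a house frame. The house frame has a circular hole through its front wall. The hole's radius is 524 mm.

The subtracted cylinder has r = 524 mm.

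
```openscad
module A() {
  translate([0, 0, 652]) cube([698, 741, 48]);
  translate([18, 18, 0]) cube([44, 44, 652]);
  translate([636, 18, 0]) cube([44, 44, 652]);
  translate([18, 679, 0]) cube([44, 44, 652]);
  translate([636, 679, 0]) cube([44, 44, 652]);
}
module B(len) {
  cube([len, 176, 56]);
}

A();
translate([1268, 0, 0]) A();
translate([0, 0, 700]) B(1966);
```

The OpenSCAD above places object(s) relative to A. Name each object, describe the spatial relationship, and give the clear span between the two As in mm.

Second table starts at x = 1268; first ends at x = 698; clear span = 1268 − 698 = 570 mm.

A is a table. B is a beam. A beam spans the tops of two tables. The clear span between the two tables is 570 mm.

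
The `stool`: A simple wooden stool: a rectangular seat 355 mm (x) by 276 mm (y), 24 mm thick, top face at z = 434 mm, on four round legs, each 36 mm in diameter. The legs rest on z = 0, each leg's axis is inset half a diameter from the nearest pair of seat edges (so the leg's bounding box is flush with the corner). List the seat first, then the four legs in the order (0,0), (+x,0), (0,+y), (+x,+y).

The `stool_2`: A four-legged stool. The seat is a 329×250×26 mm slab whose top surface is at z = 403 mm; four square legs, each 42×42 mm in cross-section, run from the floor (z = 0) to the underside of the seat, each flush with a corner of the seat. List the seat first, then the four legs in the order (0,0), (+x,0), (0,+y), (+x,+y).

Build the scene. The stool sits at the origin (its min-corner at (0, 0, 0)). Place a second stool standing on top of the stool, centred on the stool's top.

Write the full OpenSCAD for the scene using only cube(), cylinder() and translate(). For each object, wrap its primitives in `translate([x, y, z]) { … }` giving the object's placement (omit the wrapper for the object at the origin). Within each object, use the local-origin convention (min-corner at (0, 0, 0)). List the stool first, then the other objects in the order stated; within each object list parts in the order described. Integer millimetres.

translate([0, 0, 410]) cube([355, 276, 24]);
translate([18, 18, 0]) cylinder(h = 410, r = 18);
translate([337, 18, 0]) cylinder(h = 410, r = 18);
translate([18, 258, 0]) cylinder(h = 410, r = 18);
translate([337, 258, 0]) cylinder(h = 410, r = 18);
translate([13, 13, 434]) {
  translate([0, 0, 377]) cube([329, 250, 26]);
  cube([42, 42, 377]);
  translate([287, 0, 0]) cube([42, 42, 377]);
  translate([0, 208, 0]) cube([42, 42, 377]);
  translate([287, 208, 0]) cube([42, 42, 377]);
}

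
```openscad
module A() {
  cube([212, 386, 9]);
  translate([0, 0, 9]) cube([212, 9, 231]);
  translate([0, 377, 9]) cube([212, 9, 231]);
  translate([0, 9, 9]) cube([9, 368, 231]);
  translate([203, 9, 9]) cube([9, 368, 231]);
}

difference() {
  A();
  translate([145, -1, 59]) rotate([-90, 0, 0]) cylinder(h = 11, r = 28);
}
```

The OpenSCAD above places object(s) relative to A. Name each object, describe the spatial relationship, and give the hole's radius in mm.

The subtracted cylinder has r = 28 mm.

A is an open box. The open box has a circular hole through its front wall. The hole's radius is 28 mm.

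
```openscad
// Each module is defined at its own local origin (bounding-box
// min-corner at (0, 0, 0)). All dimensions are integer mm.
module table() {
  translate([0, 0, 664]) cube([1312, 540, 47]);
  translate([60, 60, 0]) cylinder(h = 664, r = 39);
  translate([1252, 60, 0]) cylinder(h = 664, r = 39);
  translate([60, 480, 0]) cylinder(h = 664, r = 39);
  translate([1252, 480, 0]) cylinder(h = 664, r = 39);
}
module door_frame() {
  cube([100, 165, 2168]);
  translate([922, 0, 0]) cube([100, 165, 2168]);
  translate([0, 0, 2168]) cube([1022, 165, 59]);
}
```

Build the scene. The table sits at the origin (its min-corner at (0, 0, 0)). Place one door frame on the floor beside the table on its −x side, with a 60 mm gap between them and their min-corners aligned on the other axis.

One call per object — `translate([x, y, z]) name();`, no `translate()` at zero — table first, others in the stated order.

table();
translate([-1082, 0, 0]) door_frame();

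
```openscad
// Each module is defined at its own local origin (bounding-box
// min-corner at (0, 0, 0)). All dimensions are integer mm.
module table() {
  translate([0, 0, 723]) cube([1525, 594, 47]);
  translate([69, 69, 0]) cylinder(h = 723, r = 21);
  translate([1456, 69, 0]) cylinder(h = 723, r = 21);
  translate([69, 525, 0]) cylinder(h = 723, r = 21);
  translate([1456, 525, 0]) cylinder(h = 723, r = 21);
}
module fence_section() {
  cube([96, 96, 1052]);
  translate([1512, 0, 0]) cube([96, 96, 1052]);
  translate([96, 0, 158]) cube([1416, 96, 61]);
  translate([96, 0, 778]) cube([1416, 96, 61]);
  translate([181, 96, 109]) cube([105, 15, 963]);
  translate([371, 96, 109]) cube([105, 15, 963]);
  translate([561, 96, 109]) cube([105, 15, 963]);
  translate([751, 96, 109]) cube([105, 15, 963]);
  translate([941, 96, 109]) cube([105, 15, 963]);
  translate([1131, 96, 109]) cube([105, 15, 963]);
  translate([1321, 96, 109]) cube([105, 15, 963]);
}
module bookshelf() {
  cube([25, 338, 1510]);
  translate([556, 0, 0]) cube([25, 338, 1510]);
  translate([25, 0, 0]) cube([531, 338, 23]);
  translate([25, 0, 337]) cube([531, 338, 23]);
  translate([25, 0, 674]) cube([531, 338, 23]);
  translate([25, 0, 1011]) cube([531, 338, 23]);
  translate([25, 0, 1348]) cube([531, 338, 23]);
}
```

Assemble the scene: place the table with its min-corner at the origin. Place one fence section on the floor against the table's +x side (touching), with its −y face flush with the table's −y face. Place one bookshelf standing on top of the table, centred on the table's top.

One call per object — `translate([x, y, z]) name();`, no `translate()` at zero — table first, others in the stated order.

table();
translate([1525, 0, 0]) fence_section();
translate([472, 128, 770]) bookshelf();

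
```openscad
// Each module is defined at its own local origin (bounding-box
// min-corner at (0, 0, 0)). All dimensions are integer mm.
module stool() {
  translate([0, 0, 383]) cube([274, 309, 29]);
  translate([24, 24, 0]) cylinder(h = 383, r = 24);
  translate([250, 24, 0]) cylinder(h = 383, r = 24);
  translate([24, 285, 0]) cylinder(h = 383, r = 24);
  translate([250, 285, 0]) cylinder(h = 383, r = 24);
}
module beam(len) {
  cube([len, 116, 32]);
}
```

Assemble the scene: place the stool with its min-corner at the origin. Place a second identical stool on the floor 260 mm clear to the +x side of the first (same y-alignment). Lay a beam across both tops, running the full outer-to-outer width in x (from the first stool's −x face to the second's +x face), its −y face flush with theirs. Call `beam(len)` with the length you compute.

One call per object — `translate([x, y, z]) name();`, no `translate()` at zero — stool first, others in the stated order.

stool();
translate([534, 0, 0]) stool();
translate([0, 0, 412]) beam(808);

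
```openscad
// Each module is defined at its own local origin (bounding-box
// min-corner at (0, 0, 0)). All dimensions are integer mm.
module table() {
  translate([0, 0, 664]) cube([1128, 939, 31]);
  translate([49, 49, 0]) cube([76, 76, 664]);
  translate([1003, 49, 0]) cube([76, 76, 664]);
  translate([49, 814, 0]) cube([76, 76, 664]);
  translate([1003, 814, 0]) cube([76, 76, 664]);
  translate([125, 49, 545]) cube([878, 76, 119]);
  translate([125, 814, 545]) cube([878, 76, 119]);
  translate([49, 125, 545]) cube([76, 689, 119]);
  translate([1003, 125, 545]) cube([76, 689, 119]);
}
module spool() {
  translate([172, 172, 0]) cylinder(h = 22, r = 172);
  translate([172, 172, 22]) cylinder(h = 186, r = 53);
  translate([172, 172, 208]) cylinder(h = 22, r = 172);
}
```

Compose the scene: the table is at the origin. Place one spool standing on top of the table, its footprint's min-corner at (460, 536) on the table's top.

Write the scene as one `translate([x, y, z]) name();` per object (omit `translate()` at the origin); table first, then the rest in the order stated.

table();
translate([460, 536, 695]) spool();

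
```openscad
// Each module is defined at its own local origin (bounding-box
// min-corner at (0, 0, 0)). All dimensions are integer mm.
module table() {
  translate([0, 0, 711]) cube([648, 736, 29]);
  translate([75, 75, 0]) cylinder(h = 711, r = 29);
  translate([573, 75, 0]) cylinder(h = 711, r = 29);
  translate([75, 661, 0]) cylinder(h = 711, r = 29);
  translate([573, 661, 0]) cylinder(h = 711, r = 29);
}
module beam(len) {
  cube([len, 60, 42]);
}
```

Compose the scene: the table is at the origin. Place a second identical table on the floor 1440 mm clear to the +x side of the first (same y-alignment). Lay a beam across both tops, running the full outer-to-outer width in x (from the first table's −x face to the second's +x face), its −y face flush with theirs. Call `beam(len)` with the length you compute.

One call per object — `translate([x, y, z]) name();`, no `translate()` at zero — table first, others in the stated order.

table();
translate([2088, 0, 0]) table();
translate([0, 0, 740]) beam(2736);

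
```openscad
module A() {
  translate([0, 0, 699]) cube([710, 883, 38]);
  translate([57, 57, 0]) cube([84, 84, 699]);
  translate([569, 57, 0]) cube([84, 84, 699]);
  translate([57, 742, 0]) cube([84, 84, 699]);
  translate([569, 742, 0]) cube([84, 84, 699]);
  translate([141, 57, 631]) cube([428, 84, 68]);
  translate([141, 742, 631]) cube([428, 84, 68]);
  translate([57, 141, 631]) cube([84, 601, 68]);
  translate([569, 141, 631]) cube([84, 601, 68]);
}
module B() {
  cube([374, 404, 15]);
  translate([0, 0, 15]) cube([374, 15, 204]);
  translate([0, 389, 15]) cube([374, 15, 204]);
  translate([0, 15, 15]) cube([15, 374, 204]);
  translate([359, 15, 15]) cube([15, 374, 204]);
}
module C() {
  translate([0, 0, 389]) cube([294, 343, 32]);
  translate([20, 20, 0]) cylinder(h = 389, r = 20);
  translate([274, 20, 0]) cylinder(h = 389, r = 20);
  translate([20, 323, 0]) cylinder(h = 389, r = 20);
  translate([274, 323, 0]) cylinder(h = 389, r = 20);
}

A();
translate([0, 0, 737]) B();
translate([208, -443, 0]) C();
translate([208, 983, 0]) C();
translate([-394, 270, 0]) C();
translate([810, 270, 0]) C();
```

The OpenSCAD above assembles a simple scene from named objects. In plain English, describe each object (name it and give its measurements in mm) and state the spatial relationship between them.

A is a table: top 710 mm (x) × 883 mm (y), 38 mm thick, upper face at z = 737 mm, on four 84×84 mm square legs, each inset 57 mm from the nearest pair of top edges, running from z = 0 to the bottom of the top. Four apron rails, 84 mm thick and 68 mm tall, run between adjacent legs with their top edges flush with the underside of the top and their outer faces flush with the legs' outer faces.

B is an open storage box with external size 374×404×219 mm and wall thickness 15 mm (the base is also 15 mm thick). The base covers the whole footprint; the four walls stand on the base, with the y-facing walls full-width and the x-facing walls fitting between their inner faces.

C is a four-legged stool. The seat is a 294×343×32 mm slab whose top surface is at z = 421 mm; four round legs, each 40 mm in diameter, run from the floor (z = 0) to the underside of the seat, each leg's axis is inset half a diameter from the nearest pair of seat edges (so the leg's bounding box is flush with the corner).

The open box is on top of the table. Four stools sit around the table at the −y, +y, −x, +x sides.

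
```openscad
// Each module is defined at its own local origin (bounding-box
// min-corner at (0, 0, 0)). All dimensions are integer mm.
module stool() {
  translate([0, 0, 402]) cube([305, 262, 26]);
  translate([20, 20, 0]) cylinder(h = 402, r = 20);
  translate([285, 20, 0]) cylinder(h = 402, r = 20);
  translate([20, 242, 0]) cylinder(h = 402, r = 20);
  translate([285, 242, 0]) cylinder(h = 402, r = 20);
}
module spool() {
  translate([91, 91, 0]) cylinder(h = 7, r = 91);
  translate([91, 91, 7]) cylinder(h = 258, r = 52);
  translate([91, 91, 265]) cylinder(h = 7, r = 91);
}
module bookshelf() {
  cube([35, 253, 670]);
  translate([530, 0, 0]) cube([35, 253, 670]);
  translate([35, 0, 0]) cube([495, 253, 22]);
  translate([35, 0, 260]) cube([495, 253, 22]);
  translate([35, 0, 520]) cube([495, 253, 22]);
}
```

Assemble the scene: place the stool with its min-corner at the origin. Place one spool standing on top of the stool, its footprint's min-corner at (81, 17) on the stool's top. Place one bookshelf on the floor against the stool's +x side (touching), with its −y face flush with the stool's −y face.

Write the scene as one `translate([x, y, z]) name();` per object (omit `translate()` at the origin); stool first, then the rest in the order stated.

stool();
translate([81, 17, 428]) spool();
translate([305, 0, 0]) bookshelf();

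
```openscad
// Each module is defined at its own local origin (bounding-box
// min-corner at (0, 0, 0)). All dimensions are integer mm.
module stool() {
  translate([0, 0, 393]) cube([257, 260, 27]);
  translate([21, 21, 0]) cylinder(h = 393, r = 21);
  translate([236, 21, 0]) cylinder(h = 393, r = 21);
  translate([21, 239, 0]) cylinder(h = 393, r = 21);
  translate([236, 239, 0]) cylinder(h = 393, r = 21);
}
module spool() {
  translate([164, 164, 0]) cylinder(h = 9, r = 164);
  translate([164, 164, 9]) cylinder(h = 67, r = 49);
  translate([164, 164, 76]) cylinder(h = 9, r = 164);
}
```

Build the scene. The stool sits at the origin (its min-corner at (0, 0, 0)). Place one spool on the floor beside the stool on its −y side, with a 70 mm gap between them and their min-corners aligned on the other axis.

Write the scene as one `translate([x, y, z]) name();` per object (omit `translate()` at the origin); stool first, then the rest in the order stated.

stool();
translate([0, -398, 0]) spool();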